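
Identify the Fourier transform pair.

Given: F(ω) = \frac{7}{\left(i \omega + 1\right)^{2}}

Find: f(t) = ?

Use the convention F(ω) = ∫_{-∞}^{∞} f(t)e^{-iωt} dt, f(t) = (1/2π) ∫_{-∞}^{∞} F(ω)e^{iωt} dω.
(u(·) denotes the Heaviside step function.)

f(t) = 7 t e^{- t} u\left(t\right)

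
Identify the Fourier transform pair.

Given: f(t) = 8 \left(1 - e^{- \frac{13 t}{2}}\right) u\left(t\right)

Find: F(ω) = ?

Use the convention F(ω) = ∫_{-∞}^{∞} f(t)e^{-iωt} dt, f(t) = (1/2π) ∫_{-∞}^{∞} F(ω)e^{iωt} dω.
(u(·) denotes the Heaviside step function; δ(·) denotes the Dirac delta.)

F(ω) = 8 \pi \delta\left(\omega\right) - \frac{52 i}{\omega \left(i \omega + \frac{13}{2}\right)}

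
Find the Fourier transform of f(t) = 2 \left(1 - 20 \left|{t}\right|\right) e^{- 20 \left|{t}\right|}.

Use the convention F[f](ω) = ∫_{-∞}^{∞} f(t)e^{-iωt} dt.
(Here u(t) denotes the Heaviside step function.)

F(ω) = \frac{160 \omega^{2}}{\left(\omega^{2} + 400\right)^{2}}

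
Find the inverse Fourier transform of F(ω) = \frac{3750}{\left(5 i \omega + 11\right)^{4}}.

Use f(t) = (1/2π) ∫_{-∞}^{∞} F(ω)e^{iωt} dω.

f(t) = t^{3} e^{- \frac{11 t}{5}} u\left(t\right)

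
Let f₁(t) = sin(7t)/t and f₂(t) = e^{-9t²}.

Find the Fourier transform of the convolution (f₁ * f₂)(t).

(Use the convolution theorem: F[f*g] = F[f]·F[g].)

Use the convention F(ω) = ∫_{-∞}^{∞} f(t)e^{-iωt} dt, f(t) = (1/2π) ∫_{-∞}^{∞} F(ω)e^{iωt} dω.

F[f₁*f₂](ω) = \begin{cases} \frac{\pi^{\frac{3}{2}} e^{- \frac{\omega^{2}}{36}}}{3} & \text{for}\: \omega > -7 \wedge \omega < 7 \\0 & \text{otherwise} \end{cases}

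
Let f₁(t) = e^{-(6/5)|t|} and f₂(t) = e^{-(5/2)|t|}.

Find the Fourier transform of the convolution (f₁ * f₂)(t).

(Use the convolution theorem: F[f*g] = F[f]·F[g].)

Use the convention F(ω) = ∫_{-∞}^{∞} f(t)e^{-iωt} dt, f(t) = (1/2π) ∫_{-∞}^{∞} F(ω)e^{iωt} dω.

F[f₁*f₂](ω) = \frac{1200}{100 \omega^{4} + 769 \omega^{2} + 900}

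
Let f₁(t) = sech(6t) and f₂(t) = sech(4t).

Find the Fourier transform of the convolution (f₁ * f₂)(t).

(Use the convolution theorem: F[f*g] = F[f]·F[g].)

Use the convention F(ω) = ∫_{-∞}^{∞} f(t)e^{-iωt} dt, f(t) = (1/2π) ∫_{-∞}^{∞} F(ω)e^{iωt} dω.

F[f₁*f₂](ω) = \frac{\pi^{2}}{24 \cosh{\left(\frac{\pi \omega}{12} \right)} \cosh{\left(\frac{\pi \omega}{8} \right)}}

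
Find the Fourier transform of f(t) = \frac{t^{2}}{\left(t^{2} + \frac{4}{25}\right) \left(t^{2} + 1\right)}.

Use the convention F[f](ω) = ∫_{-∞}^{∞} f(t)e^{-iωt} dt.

F(ω) = \frac{25 \pi e^{- \left|{\omega}\right|}}{21} - \frac{10 \pi e^{- \frac{2 \left|{\omega}\right|}{5}}}{21}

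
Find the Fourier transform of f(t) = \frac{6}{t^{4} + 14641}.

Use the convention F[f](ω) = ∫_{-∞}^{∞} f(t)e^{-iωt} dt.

F(ω) = \frac{6 \pi e^{- \frac{11 \sqrt{2} \left|{\omega}\right|}{2}} \sin{\left(\frac{11 \sqrt{2} \left|{\omega}\right|}{2} + \frac{\pi}{4} \right)}}{1331}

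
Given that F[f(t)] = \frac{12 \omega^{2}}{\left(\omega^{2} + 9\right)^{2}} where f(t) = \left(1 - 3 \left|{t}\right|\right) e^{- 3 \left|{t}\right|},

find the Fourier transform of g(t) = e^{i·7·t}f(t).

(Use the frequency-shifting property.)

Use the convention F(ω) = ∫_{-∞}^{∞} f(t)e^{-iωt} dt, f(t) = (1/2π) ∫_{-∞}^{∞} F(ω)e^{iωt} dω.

F[g](ω) = \frac{12 \left(\omega - 7\right)^{2}}{\left(\left(\omega - 7\right)^{2} + 9\right)^{2}}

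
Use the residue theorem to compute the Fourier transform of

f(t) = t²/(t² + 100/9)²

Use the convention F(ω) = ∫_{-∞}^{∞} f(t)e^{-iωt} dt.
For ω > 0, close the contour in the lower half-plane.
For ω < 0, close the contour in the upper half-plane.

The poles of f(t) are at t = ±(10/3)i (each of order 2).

Let g(z) = f(z)e^{-iωz}; for large |z| the factor e^{-iωz} decays in the lower half-plane when ω > 0 and in the upper half-plane when ω < 0.

Case ω > 0 (lower half-plane, clockwise contour ⇒ F(ω) = -2πi·ΣRes):
  Res_{z = - \frac{10 i}{3}} g(z) = \frac{i \left(3 - 10 \omega\right) e^{- \frac{10 \omega}{3}}}{40} (pole of order 2)
  F(ω) = -2πi·ΣRes = \frac{\pi \left(3 - 10 \omega\right) e^{- \frac{10 \omega}{3}}}{20}

Case ω < 0 (upper half-plane, counterclockwise contour ⇒ F(ω) = +2πi·ΣRes):
  Res_{z = \frac{10 i}{3}} g(z) = \frac{i \left(- 10 \omega - 3\right) e^{\frac{10 \omega}{3}}}{40} (pole of order 2)
  F(ω) = 2πi·ΣRes = \frac{\pi \left(10 \omega + 3\right) e^{\frac{10 \omega}{3}}}{20}

Both cases combine into a single formula in |ω|:

F(ω) = \frac{\pi \left(3 - 10 \left|{\omega}\right|\right) e^{- \frac{10 \left|{\omega}\right|}{3}}}{20}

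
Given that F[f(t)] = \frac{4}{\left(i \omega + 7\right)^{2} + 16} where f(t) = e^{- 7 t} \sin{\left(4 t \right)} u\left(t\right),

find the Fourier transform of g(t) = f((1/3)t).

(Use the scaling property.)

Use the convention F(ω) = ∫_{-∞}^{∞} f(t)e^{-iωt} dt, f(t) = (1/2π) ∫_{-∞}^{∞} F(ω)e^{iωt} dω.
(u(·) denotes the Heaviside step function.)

F[g](ω) = \frac{12}{\left(3 i \omega + 7\right)^{2} + 16}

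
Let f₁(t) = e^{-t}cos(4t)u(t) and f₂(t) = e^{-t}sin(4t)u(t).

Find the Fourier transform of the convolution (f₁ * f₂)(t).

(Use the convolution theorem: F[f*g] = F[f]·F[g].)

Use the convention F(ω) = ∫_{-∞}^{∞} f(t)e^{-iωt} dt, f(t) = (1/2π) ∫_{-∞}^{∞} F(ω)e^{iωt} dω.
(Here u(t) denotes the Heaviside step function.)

F[f₁*f₂](ω) = \frac{4 \left(i \omega + 1\right)}{\left(\left(i \omega + 1\right)^{2} + 16\right)^{2}}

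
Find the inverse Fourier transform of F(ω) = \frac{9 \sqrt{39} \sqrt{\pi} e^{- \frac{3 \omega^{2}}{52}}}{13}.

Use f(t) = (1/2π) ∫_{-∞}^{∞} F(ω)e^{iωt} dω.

f(t) = 9 e^{- \frac{13 t^{2}}{3}}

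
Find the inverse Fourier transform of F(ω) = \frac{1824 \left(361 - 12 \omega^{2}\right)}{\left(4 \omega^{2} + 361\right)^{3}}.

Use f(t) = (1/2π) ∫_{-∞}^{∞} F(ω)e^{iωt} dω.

f(t) = 3 t^{2} e^{- \frac{19 \left|{t}\right|}{2}}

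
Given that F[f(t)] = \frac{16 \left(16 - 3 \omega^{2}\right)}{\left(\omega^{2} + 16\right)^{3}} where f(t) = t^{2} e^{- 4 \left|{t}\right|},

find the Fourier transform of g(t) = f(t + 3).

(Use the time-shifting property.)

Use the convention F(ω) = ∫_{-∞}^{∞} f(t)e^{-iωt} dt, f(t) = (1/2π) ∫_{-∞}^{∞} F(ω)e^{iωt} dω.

F[g](ω) = \frac{\left(256 - 48 \omega^{2}\right) e^{3 i \omega}}{\left(\omega^{2} + 16\right)^{3}}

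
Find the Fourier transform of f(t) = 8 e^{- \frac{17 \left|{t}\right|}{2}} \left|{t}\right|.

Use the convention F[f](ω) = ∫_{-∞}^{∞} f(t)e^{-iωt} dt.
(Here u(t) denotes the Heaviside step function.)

F(ω) = \frac{64 \left(289 - 4 \omega^{2}\right)}{\left(4 \omega^{2} + 289\right)^{2}}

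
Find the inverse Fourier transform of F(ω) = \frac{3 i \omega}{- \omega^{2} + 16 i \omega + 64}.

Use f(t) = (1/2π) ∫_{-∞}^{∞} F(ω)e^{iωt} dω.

f(t) = 3 \left(1 - 8 t\right) e^{- 8 t} u\left(t\right)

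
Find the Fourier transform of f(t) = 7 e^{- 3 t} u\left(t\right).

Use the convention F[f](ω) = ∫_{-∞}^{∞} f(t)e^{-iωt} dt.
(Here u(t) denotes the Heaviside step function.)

F(ω) = \frac{7}{i \omega + 3}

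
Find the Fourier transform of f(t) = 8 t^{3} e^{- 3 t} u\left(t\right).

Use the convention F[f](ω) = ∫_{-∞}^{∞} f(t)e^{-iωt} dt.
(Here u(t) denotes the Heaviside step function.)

F(ω) = \frac{48}{\left(i \omega + 3\right)^{4}}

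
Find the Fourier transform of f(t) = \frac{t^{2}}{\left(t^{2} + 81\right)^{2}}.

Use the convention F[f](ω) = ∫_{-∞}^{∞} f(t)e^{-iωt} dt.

F(ω) = \frac{\pi \left(1 - 9 \left|{\omega}\right|\right) e^{- 9 \left|{\omega}\right|}}{18}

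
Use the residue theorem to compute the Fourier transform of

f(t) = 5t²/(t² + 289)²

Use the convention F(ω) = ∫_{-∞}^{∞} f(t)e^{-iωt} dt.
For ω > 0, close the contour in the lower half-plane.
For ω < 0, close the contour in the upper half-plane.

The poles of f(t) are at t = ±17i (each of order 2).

Let g(z) = f(z)e^{-iωz}; for large |z| the factor e^{-iωz} decays in the lower half-plane when ω > 0 and in the upper half-plane when ω < 0.

Case ω > 0 (lower half-plane, clockwise contour ⇒ F(ω) = -2πi·ΣRes):
  Res_{z = - 17 i} g(z) = \frac{5 i \left(1 - 17 \omega\right) e^{- 17 \omega}}{68} (pole of order 2)
  F(ω) = -2πi·ΣRes = \frac{5 \pi \left(1 - 17 \omega\right) e^{- 17 \omega}}{34}

Case ω < 0 (upper half-plane, counterclockwise contour ⇒ F(ω) = +2πi·ΣRes):
  Res_{z = 17 i} g(z) = \frac{5 i \left(- 17 \omega - 1\right) e^{17 \omega}}{68} (pole of order 2)
  F(ω) = 2πi·ΣRes = \frac{5 \pi \left(17 \omega + 1\right) e^{17 \omega}}{34}

Both cases combine into a single formula in |ω|:

F(ω) = \frac{5 \pi \left(1 - 17 \left|{\omega}\right|\right) e^{- 17 \left|{\omega}\right|}}{34}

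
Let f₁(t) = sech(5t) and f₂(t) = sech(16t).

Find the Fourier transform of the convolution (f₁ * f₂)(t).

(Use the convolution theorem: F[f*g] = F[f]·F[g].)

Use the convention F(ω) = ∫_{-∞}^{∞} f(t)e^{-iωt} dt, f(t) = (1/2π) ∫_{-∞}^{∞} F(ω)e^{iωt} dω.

F[f₁*f₂](ω) = \frac{\pi^{2}}{80 \cosh{\left(\frac{\pi \omega}{32} \right)} \cosh{\left(\frac{\pi \omega}{10} \right)}}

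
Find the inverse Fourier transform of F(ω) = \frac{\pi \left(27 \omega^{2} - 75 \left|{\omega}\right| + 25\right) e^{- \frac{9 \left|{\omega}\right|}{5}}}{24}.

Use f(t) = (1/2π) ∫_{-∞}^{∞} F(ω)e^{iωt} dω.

f(t) = \frac{5 t^{4}}{\left(t^{2} + \frac{81}{25}\right)^{3}}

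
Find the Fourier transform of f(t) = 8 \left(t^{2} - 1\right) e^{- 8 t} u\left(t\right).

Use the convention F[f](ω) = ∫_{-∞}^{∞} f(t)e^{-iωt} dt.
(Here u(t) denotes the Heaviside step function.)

F(ω) = \frac{8 \left(2 i \omega - \left(i \omega + 8\right)^{3} + 16\right)}{\left(i \omega + 8\right)^{4}}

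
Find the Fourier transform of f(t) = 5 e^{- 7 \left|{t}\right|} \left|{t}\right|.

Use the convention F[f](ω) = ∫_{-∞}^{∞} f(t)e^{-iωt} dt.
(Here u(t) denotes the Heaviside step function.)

F(ω) = \frac{10 \left(49 - \omega^{2}\right)}{\left(\omega^{2} + 49\right)^{2}}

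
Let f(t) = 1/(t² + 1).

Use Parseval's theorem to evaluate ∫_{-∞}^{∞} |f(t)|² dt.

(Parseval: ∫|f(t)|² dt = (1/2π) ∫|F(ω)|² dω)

∫|f(t)|² dt = \frac{\pi}{2}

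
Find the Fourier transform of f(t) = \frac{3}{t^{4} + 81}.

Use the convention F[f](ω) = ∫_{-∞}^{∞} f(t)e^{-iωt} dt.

F(ω) = \frac{\pi e^{- \frac{3 \sqrt{2} \left|{\omega}\right|}{2}} \sin{\left(\frac{3 \sqrt{2} \left|{\omega}\right|}{2} + \frac{\pi}{4} \right)}}{9}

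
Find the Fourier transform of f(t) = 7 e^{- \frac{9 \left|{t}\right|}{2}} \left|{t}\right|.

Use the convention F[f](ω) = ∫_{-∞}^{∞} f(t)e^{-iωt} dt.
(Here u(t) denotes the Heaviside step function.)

F(ω) = \frac{56 \left(81 - 4 \omega^{2}\right)}{\left(4 \omega^{2} + 81\right)^{2}}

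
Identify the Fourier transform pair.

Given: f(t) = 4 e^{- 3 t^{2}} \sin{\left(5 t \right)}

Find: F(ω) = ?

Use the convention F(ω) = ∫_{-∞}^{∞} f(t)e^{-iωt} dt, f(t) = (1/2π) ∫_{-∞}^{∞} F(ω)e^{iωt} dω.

F(ω) = \frac{2 \sqrt{3} i \sqrt{\pi} \left(1 - e^{\frac{5 \omega}{3}}\right) e^{- \frac{\omega^{2}}{12} - \frac{5 \omega}{6} - \frac{25}{12}}}{3}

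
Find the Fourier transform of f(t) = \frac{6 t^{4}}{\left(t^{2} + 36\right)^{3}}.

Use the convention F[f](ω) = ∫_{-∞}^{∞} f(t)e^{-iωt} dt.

F(ω) = \frac{3 \pi \left(12 \omega^{2} - 10 \left|{\omega}\right| + 1\right) e^{- 6 \left|{\omega}\right|}}{8}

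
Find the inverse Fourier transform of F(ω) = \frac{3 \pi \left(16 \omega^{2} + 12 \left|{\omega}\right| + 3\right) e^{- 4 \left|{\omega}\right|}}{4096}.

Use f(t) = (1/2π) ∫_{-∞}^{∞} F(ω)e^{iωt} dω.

f(t) = \frac{6}{\left(t^{2} + 16\right)^{3}}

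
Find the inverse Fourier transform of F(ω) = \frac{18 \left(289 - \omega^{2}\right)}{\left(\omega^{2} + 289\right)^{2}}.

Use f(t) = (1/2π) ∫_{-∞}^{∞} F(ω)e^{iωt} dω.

f(t) = 9 e^{- 17 \left|{t}\right|} \left|{t}\right|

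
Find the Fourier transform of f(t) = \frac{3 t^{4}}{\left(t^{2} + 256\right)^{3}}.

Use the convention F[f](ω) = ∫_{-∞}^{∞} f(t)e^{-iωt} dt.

F(ω) = \frac{3 \pi \left(256 \omega^{2} - 80 \left|{\omega}\right| + 3\right) e^{- 16 \left|{\omega}\right|}}{128}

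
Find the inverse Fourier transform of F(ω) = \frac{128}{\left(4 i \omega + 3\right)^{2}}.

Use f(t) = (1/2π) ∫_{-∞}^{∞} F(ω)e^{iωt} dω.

f(t) = 8 t e^{- \frac{3 t}{4}} u\left(t\right)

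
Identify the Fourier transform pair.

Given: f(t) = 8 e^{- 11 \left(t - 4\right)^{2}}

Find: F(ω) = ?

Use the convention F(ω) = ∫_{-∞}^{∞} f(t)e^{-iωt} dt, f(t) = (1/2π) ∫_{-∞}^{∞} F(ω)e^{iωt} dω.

F(ω) = \frac{8 \sqrt{11} \sqrt{\pi} e^{- \frac{\omega \left(\omega + 176 i\right)}{44}}}{11}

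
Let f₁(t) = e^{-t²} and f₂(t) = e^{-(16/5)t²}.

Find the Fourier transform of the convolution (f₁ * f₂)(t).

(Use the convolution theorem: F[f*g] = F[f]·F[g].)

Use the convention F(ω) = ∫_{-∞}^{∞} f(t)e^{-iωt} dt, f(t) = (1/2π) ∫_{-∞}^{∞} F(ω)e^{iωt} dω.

F[f₁*f₂](ω) = \frac{\sqrt{5} \pi e^{- \frac{21 \omega^{2}}{64}}}{4}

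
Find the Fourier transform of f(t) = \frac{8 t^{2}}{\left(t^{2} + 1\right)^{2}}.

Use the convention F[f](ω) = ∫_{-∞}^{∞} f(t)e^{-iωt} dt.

F(ω) = 4 \pi \left(1 - \left|{\omega}\right|\right) e^{- \left|{\omega}\right|}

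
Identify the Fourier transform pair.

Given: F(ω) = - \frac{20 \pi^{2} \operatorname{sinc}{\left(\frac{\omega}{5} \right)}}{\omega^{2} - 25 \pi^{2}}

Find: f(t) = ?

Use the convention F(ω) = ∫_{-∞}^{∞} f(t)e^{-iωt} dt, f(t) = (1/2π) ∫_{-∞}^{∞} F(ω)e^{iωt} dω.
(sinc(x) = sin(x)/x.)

f(t) = 4 \left(\begin{cases} \cos^{2}{\left(\frac{5 \pi t}{2} \right)} & \text{for}\: \left|{t}\right| < \frac{1}{5} \\0 & \text{otherwise} \end{cases}\right)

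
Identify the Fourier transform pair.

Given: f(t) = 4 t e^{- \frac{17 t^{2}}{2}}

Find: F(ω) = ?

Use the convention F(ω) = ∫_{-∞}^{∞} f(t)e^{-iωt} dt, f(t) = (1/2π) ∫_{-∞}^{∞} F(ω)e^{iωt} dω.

F(ω) = - \frac{4 \sqrt{34} i \sqrt{\pi} \omega e^{- \frac{\omega^{2}}{34}}}{289}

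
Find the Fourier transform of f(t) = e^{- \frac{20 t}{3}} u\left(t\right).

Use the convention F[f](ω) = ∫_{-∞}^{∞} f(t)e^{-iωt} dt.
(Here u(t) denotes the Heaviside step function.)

F(ω) = \frac{3}{3 i \omega + 20}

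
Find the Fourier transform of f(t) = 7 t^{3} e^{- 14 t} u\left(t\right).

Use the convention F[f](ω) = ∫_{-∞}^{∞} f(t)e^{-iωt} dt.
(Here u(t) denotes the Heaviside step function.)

F(ω) = \frac{42}{\left(i \omega + 14\right)^{4}}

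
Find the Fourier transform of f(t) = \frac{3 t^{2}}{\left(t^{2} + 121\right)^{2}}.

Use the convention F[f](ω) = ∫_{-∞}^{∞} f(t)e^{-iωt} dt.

F(ω) = \frac{3 \pi \left(1 - 11 \left|{\omega}\right|\right) e^{- 11 \left|{\omega}\right|}}{22}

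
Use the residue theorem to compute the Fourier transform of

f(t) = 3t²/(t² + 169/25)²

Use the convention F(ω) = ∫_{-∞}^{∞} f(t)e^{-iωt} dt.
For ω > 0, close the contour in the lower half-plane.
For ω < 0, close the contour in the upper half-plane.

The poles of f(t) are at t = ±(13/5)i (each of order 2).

Let g(z) = f(z)e^{-iωz}; for large |z| the factor e^{-iωz} decays in the lower half-plane when ω > 0 and in the upper half-plane when ω < 0.

Case ω > 0 (lower half-plane, clockwise contour ⇒ F(ω) = -2πi·ΣRes):
  Res_{z = - \frac{13 i}{5}} g(z) = \frac{3 i \left(5 - 13 \omega\right) e^{- \frac{13 \omega}{5}}}{52} (pole of order 2)
  F(ω) = -2πi·ΣRes = \frac{3 \pi \left(5 - 13 \omega\right) e^{- \frac{13 \omega}{5}}}{26}

Case ω < 0 (upper half-plane, counterclockwise contour ⇒ F(ω) = +2πi·ΣRes):
  Res_{z = \frac{13 i}{5}} g(z) = \frac{3 i \left(- 13 \omega - 5\right) e^{\frac{13 \omega}{5}}}{52} (pole of order 2)
  F(ω) = 2πi·ΣRes = \frac{3 \pi \left(13 \omega + 5\right) e^{\frac{13 \omega}{5}}}{26}

Both cases combine into a single formula in |ω|:

F(ω) = \frac{3 \pi \left(5 - 13 \left|{\omega}\right|\right) e^{- \frac{13 \left|{\omega}\right|}{5}}}{26}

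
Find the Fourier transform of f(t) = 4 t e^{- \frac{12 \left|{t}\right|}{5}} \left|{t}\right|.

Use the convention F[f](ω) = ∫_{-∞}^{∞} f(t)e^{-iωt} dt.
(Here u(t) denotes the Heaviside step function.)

F(ω) = \frac{10000 i \omega \left(25 \omega^{2} - 432\right)}{\left(25 \omega^{2} + 144\right)^{3}}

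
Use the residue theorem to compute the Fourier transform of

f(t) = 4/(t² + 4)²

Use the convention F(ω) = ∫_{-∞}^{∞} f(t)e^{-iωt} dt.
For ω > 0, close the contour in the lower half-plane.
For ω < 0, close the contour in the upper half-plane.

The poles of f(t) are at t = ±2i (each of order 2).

Let g(z) = f(z)e^{-iωz}; for large |z| the factor e^{-iωz} decays in the lower half-plane when ω > 0 and in the upper half-plane when ω < 0.

Case ω > 0 (lower half-plane, clockwise contour ⇒ F(ω) = -2πi·ΣRes):
  Res_{z = - 2 i} g(z) = \frac{i \left(2 \omega + 1\right) e^{- 2 \omega}}{8} (pole of order 2)
  F(ω) = -2πi·ΣRes = \frac{\pi \left(2 \omega + 1\right) e^{- 2 \omega}}{4}

Case ω < 0 (upper half-plane, counterclockwise contour ⇒ F(ω) = +2πi·ΣRes):
  Res_{z = 2 i} g(z) = \frac{i \left(2 \omega - 1\right) e^{2 \omega}}{8} (pole of order 2)
  F(ω) = 2πi·ΣRes = \frac{\pi \left(1 - 2 \omega\right) e^{2 \omega}}{4}

Both cases combine into a single formula in |ω|:

F(ω) = \frac{\pi \left(2 \left|{\omega}\right| + 1\right) e^{- 2 \left|{\omega}\right|}}{4}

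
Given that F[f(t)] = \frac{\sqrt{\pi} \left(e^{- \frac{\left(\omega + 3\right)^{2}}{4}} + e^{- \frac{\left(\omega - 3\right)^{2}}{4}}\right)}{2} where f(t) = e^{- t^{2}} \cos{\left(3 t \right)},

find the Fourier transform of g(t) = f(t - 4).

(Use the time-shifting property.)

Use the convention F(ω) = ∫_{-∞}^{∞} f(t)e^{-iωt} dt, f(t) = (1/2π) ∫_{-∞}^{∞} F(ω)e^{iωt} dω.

F[g](ω) = \frac{\sqrt{\pi} \left(e^{3 \omega} + 1\right) e^{- \frac{\omega^{2}}{4} - \frac{3 \omega}{2} - 4 i \omega - \frac{9}{4}}}{2}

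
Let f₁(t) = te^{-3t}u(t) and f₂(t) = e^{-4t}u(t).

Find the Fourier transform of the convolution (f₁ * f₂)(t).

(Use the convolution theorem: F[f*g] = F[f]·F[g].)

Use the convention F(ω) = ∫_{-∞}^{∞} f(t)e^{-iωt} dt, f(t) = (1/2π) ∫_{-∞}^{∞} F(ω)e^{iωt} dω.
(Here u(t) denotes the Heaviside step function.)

F[f₁*f₂](ω) = \frac{1}{\left(i \omega + 3\right)^{2} \left(i \omega + 4\right)}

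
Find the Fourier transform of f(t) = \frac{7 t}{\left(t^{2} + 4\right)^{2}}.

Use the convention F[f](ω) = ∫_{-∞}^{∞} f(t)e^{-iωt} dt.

F(ω) = - \frac{7 i \pi \omega e^{- 2 \left|{\omega}\right|}}{4}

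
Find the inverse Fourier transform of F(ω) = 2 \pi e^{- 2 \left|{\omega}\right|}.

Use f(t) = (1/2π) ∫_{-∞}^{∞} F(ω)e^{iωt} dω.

f(t) = \frac{4}{t^{2} + 4}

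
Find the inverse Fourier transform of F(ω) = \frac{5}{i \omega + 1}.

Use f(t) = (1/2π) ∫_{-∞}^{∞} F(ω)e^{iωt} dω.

f(t) = 5 e^{- t} u\left(t\right)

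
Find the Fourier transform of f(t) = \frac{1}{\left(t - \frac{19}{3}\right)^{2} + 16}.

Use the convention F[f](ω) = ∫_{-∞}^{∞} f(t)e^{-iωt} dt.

F(ω) = \frac{\pi e^{- \frac{19 i \omega}{3} - 4 \left|{\omega}\right|}}{4}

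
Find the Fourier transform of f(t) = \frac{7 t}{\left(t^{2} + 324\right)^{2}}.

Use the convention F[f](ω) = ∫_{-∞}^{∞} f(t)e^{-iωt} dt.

F(ω) = - \frac{7 i \pi \omega e^{- 18 \left|{\omega}\right|}}{36}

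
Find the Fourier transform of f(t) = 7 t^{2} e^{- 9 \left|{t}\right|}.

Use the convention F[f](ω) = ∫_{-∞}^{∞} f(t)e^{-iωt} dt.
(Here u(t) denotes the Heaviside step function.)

F(ω) = \frac{756 \left(27 - \omega^{2}\right)}{\left(\omega^{2} + 81\right)^{3}}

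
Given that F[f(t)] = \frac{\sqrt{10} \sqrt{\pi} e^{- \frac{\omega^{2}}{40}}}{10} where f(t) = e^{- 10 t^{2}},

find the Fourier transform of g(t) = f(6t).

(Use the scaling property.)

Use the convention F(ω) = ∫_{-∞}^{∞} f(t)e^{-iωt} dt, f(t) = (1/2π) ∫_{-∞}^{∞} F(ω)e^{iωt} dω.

F[g](ω) = \frac{\sqrt{10} \sqrt{\pi} e^{- \frac{\omega^{2}}{1440}}}{60}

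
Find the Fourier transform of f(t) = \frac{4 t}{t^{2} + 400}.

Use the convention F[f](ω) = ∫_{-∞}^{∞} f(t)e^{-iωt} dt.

F(ω) = - 4 i \pi e^{- 20 \left|{\omega}\right|} \operatorname{sign}{\left(\omega \right)}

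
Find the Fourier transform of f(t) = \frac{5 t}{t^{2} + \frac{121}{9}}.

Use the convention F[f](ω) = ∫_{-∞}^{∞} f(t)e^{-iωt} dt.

F(ω) = - 5 i \pi e^{- \frac{11 \left|{\omega}\right|}{3}} \operatorname{sign}{\left(\omega \right)}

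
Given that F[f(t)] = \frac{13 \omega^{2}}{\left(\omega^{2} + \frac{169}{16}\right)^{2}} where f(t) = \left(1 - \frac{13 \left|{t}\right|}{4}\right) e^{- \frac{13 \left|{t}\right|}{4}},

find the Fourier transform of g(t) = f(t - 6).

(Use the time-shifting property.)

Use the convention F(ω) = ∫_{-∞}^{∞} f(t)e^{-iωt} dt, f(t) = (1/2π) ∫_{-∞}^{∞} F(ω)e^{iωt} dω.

F[g](ω) = \frac{3328 \omega^{2} e^{- 6 i \omega}}{\left(16 \omega^{2} + 169\right)^{2}}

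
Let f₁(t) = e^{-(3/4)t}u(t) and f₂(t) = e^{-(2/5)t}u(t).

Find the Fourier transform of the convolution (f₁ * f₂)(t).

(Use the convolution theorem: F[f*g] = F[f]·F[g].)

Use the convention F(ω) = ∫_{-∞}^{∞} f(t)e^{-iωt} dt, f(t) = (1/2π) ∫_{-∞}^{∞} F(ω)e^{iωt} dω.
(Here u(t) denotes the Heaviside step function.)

F[f₁*f₂](ω) = \frac{20}{- 20 \omega^{2} + 23 i \omega + 6}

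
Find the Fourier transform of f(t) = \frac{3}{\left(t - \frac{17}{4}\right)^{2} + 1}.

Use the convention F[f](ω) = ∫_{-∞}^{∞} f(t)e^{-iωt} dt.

F(ω) = 3 \pi e^{- \frac{17 i \omega}{4} - \left|{\omega}\right|}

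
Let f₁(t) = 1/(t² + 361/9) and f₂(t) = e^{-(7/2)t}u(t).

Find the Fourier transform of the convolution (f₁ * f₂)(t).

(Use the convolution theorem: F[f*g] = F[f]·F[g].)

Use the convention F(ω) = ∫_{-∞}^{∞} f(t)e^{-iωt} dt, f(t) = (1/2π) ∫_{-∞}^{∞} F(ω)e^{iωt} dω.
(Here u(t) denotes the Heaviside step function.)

F[f₁*f₂](ω) = \frac{6 \pi e^{- \frac{19 \left|{\omega}\right|}{3}}}{19 \left(2 i \omega + 7\right)}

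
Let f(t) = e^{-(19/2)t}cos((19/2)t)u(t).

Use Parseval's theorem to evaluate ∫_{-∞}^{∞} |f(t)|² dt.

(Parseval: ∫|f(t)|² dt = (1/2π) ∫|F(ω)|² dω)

∫|f(t)|² dt = \frac{3}{76}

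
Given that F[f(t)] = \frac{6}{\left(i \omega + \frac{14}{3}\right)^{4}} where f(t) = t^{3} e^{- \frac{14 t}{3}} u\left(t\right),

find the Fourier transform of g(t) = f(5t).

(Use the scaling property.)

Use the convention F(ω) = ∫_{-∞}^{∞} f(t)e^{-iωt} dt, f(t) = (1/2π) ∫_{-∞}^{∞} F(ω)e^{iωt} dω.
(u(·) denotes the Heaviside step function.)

F[g](ω) = \frac{60750}{\left(3 i \omega + 70\right)^{4}}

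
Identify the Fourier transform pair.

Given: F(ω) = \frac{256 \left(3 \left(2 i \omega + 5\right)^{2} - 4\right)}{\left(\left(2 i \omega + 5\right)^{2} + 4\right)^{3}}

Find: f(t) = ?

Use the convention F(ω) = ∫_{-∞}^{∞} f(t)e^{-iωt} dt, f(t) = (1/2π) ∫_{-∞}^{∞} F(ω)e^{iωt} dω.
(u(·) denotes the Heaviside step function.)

f(t) = 8 t^{2} e^{- \frac{5 t}{2}} \sin{\left(t \right)} u\left(t\right)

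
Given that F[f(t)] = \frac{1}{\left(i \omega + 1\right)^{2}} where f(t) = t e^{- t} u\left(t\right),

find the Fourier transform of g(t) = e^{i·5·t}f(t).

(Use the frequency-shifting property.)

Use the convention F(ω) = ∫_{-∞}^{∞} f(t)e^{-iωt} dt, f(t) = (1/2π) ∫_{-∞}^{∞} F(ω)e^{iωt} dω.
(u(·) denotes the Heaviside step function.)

F[g](ω) = \frac{1}{\left(i \left(\omega - 5\right) + 1\right)^{2}}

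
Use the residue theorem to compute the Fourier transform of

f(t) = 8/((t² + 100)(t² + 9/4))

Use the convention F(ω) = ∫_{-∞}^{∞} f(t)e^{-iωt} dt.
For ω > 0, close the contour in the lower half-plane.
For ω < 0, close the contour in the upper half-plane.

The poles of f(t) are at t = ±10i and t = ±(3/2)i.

Let g(z) = f(z)e^{-iωz}; for large |z| the factor e^{-iωz} decays in the lower half-plane when ω > 0 and in the upper half-plane when ω < 0.

Case ω > 0 (lower half-plane, clockwise contour ⇒ F(ω) = -2πi·ΣRes):
  Res_{z = - 10 i} g(z) = - \frac{8 i e^{- 10 \omega}}{1955}
  Res_{z = - \frac{3 i}{2}} g(z) = \frac{32 i e^{- \frac{3 \omega}{2}}}{1173}
  F(ω) = -2πi·ΣRes = - \frac{16 \pi e^{- 10 \omega}}{1955} + \frac{64 \pi e^{- \frac{3 \omega}{2}}}{1173}

Case ω < 0 (upper half-plane, counterclockwise contour ⇒ F(ω) = +2πi·ΣRes):
  Res_{z = 10 i} g(z) = \frac{8 i e^{10 \omega}}{1955}
  Res_{z = \frac{3 i}{2}} g(z) = - \frac{32 i e^{\frac{3 \omega}{2}}}{1173}
  F(ω) = 2πi·ΣRes = \frac{16 \pi \left(20 e^{\frac{3 \omega}{2}} - 3 e^{10 \omega}\right)}{5865}

Both cases combine into a single formula in |ω|:

F(ω) = - \frac{16 \pi e^{- 10 \left|{\omega}\right|}}{1955} + \frac{64 \pi e^{- \frac{3 \left|{\omega}\right|}{2}}}{1173}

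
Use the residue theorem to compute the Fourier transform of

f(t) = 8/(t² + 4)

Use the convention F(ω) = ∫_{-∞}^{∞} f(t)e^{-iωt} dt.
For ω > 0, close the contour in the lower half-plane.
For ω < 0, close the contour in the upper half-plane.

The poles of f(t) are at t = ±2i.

Let g(z) = f(z)e^{-iωz}; for large |z| the factor e^{-iωz} decays in the lower half-plane when ω > 0 and in the upper half-plane when ω < 0.

Case ω > 0 (lower half-plane, clockwise contour ⇒ F(ω) = -2πi·ΣRes):
  Res_{z = - 2 i} g(z) = 2 i e^{- 2 \omega}
  F(ω) = -2πi·ΣRes = 4 \pi e^{- 2 \omega}

Case ω < 0 (upper half-plane, counterclockwise contour ⇒ F(ω) = +2πi·ΣRes):
  Res_{z = 2 i} g(z) = - 2 i e^{2 \omega}
  F(ω) = 2πi·ΣRes = 4 \pi e^{2 \omega}

Both cases combine into a single formula in |ω|:

F(ω) = 4 \pi e^{- 2 \left|{\omega}\right|}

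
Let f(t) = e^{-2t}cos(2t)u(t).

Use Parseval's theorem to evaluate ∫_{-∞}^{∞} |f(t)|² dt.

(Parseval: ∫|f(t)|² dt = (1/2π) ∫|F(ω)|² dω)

∫|f(t)|² dt = \frac{3}{16}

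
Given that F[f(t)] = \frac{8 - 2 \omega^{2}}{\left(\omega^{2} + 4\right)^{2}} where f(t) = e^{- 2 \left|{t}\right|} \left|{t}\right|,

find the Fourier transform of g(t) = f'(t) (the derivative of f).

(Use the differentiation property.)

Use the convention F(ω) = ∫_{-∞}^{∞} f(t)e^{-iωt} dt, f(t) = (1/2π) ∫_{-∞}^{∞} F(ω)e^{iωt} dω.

F[g](ω) = - \frac{2 i \omega \left(\omega^{2} - 4\right)}{\left(\omega^{2} + 4\right)^{2}}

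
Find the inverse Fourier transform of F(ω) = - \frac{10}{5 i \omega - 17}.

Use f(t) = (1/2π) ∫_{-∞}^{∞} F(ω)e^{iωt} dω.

f(t) = 2 e^{\frac{17 t}{5}} u\left(- t\right)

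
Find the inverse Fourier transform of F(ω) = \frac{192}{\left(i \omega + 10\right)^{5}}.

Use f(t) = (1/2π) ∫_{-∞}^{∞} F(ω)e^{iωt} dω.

f(t) = 8 t^{4} e^{- 10 t} u\left(t\right)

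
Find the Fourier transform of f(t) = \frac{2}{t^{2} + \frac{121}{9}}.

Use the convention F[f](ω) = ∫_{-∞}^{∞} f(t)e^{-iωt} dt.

F(ω) = \frac{6 \pi e^{- \frac{11 \left|{\omega}\right|}{3}}}{11}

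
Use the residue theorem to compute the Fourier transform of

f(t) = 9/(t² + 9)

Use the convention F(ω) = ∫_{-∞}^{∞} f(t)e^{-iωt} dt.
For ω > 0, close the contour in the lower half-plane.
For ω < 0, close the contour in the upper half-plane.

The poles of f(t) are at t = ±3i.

Let g(z) = f(z)e^{-iωz}; for large |z| the factor e^{-iωz} decays in the lower half-plane when ω > 0 and in the upper half-plane when ω < 0.

Case ω > 0 (lower half-plane, clockwise contour ⇒ F(ω) = -2πi·ΣRes):
  Res_{z = - 3 i} g(z) = \frac{3 i e^{- 3 \omega}}{2}
  F(ω) = -2πi·ΣRes = 3 \pi e^{- 3 \omega}

Case ω < 0 (upper half-plane, counterclockwise contour ⇒ F(ω) = +2πi·ΣRes):
  Res_{z = 3 i} g(z) = - \frac{3 i e^{3 \omega}}{2}
  F(ω) = 2πi·ΣRes = 3 \pi e^{3 \omega}

Both cases combine into a single formula in |ω|:

F(ω) = 3 \pi e^{- 3 \left|{\omega}\right|}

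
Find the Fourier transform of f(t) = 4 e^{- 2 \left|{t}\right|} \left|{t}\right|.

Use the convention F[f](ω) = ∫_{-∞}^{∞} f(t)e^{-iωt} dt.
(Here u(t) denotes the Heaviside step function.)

F(ω) = \frac{8 \left(4 - \omega^{2}\right)}{\left(\omega^{2} + 4\right)^{2}}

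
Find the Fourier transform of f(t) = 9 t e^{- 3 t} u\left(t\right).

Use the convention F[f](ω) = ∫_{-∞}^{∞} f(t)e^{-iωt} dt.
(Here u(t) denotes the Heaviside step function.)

F(ω) = \frac{9}{\left(i \omega + 3\right)^{2}}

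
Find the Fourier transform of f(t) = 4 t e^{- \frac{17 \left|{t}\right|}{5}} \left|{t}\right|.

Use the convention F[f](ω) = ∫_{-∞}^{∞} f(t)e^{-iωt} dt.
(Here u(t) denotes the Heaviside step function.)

F(ω) = \frac{10000 i \omega \left(25 \omega^{2} - 867\right)}{\left(25 \omega^{2} + 289\right)^{3}}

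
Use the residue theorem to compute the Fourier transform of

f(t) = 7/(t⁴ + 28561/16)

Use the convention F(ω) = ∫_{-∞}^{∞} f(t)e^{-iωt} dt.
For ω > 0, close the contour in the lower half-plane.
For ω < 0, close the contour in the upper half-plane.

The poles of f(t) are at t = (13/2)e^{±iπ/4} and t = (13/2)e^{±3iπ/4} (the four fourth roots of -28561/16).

Let g(z) = f(z)e^{-iωz}; for large |z| the factor e^{-iωz} decays in the lower half-plane when ω > 0 and in the upper half-plane when ω < 0.

Case ω > 0 (lower half-plane, clockwise contour ⇒ F(ω) = -2πi·ΣRes):
  Res_{z = - \frac{13 \sqrt{2}}{4} - \frac{13 \sqrt{2} i}{4}} g(z) = \frac{7 \sqrt{2} \left(1 + i\right) e^{\frac{13 \sqrt{2} \omega \left(-1 + i\right)}{4}}}{2197}
  Res_{z = \frac{13 \sqrt{2}}{4} - \frac{13 \sqrt{2} i}{4}} g(z) = \frac{7 \sqrt{2} \left(-1 + i\right) e^{- \frac{13 \sqrt{2} \omega \left(1 + i\right)}{4}}}{2197}
  F(ω) = -2πi·ΣRes = \frac{14 \sqrt{2} \pi \left(\left(1 - i\right) e^{\frac{13 \sqrt{2} i \omega}{2}} + 1 + i\right) e^{- \frac{13 \sqrt{2} \omega \left(1 + i\right)}{4}}}{2197} = \frac{56 \pi e^{- \frac{13 \sqrt{2} \omega}{4}} \sin{\left(\frac{13 \sqrt{2} \omega}{4} + \frac{\pi}{4} \right)}}{2197}

Case ω < 0 (upper half-plane, counterclockwise contour ⇒ F(ω) = +2πi·ΣRes):
  Res_{z = \frac{13 \sqrt{2}}{4} + \frac{13 \sqrt{2} i}{4}} g(z) = - \frac{7 \sqrt{2} \left(1 + i\right) e^{\frac{13 \sqrt{2} \omega \left(1 - i\right)}{4}}}{2197}
  Res_{z = - \frac{13 \sqrt{2}}{4} + \frac{13 \sqrt{2} i}{4}} g(z) = \frac{7 \sqrt{2} \left(1 - i\right) e^{\frac{13 \sqrt{2} \omega \left(1 + i\right)}{4}}}{2197}
  F(ω) = 2πi·ΣRes = - \frac{14 \sqrt{2} i \pi \left(\left(1 + i\right) e^{\frac{13 \sqrt{2} \omega \left(1 - i\right)}{4}} - \left(1 - i\right) e^{\frac{13 \sqrt{2} \omega \left(1 + i\right)}{4}}\right)}{2197} = \frac{56 \pi e^{\frac{13 \sqrt{2} \omega}{4}} \cos{\left(\frac{13 \sqrt{2} \omega}{4} + \frac{\pi}{4} \right)}}{2197}

Both cases combine into a single formula in |ω|:

F(ω) = \frac{56 \pi e^{- \frac{13 \sqrt{2} \left|{\omega}\right|}{4}} \sin{\left(\frac{13 \sqrt{2} \left|{\omega}\right|}{4} + \frac{\pi}{4} \right)}}{2197}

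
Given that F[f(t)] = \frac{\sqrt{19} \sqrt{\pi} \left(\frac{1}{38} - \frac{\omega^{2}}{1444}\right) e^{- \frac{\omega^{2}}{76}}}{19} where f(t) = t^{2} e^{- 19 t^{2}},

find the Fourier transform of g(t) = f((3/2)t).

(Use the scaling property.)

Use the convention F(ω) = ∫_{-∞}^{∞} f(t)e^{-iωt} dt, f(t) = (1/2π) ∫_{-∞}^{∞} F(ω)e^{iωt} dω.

F[g](ω) = \frac{\sqrt{19} \sqrt{\pi} \left(171 - 2 \omega^{2}\right) e^{- \frac{\omega^{2}}{171}}}{185193}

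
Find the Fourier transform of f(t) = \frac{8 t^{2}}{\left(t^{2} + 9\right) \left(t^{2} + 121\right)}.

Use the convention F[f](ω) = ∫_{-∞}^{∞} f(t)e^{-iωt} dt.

F(ω) = \frac{\pi \left(11 - 3 e^{8 \left|{\omega}\right|}\right) e^{- 11 \left|{\omega}\right|}}{14}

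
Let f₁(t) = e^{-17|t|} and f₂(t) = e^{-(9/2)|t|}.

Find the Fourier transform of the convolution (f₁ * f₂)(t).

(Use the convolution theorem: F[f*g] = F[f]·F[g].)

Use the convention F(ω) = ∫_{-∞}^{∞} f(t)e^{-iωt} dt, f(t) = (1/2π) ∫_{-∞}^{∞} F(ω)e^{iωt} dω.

F[f₁*f₂](ω) = \frac{1224}{\left(\omega^{2} + 289\right) \left(4 \omega^{2} + 81\right)}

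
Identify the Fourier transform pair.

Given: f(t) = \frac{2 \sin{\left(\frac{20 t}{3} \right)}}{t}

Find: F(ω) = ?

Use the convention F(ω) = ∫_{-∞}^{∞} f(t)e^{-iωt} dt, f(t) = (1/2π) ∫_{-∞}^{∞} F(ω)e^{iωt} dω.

F(ω) = \begin{cases} 2 \pi & \text{for}\: \omega > - \frac{20}{3} \wedge \omega < \frac{20}{3} \\0 & \text{otherwise} \end{cases}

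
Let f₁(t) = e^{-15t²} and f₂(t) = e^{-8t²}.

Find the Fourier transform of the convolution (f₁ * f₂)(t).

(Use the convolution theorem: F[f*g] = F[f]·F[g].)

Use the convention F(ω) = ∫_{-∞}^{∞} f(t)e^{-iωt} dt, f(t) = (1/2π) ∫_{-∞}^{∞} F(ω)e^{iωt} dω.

F[f₁*f₂](ω) = \frac{\sqrt{30} \pi e^{- \frac{23 \omega^{2}}{480}}}{60}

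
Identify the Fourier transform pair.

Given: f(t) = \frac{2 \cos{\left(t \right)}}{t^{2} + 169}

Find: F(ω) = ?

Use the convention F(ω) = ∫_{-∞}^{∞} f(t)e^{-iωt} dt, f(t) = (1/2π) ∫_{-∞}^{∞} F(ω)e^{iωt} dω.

F(ω) = \frac{\pi e^{- 13 \left|{\omega + 1}\right|}}{13} + \frac{\pi e^{- 13 \left|{\omega - 1}\right|}}{13}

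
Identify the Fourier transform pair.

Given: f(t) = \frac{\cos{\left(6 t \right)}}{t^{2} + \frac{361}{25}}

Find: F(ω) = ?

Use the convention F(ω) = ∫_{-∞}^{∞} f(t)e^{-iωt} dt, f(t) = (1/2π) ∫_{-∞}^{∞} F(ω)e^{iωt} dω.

F(ω) = \frac{5 \pi e^{- \frac{19 \left|{\omega + 6}\right|}{5}}}{38} + \frac{5 \pi e^{- \frac{19 \left|{\omega - 6}\right|}{5}}}{38}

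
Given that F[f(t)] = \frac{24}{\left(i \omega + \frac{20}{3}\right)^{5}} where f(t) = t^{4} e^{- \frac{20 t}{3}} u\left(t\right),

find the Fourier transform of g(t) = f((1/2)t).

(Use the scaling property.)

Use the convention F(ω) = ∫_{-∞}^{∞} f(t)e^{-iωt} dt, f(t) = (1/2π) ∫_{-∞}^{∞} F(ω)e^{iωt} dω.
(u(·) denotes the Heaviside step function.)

F[g](ω) = \frac{729}{2 \left(3 i \omega + 10\right)^{5}}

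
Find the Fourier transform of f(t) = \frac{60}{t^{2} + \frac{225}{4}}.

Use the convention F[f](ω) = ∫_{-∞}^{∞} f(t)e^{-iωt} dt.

F(ω) = 8 \pi e^{- \frac{15 \left|{\omega}\right|}{2}}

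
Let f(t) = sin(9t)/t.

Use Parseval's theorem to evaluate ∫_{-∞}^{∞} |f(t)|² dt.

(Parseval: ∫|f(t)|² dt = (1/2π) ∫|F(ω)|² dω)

∫|f(t)|² dt = 9 \pi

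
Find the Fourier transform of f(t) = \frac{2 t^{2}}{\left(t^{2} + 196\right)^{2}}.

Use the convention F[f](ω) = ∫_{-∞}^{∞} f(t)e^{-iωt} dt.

F(ω) = \frac{\pi \left(1 - 14 \left|{\omega}\right|\right) e^{- 14 \left|{\omega}\right|}}{14}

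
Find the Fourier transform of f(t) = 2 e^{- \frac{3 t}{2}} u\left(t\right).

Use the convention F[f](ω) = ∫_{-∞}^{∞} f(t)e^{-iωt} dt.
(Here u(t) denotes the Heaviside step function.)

F(ω) = \frac{4}{2 i \omega + 3}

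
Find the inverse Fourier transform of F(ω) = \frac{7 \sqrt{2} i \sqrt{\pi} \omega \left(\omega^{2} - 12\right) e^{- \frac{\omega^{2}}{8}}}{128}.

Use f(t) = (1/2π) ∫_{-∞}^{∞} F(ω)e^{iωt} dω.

f(t) = 7 t^{3} e^{- 2 t^{2}}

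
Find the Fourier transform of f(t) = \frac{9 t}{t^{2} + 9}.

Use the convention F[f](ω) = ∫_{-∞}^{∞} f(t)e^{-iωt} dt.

F(ω) = - 9 i \pi e^{- 3 \left|{\omega}\right|} \operatorname{sign}{\left(\omega \right)}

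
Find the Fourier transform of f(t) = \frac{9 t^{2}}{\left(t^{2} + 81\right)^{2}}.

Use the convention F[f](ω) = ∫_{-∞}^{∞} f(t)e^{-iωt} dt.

F(ω) = \frac{\pi \left(1 - 9 \left|{\omega}\right|\right) e^{- 9 \left|{\omega}\right|}}{2}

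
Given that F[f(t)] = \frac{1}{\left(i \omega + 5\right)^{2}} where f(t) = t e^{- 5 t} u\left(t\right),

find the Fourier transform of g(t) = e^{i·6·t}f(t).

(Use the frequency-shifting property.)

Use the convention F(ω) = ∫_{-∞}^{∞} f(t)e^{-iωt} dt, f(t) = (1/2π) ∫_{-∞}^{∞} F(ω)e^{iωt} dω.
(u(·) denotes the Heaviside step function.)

F[g](ω) = \frac{1}{\left(i \left(\omega - 6\right) + 5\right)^{2}}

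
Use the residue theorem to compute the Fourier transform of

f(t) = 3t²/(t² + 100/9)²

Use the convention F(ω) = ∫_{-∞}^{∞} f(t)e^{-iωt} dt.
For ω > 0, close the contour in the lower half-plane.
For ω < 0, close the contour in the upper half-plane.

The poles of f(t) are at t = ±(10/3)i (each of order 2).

Let g(z) = f(z)e^{-iωz}; for large |z| the factor e^{-iωz} decays in the lower half-plane when ω > 0 and in the upper half-plane when ω < 0.

Case ω > 0 (lower half-plane, clockwise contour ⇒ F(ω) = -2πi·ΣRes):
  Res_{z = - \frac{10 i}{3}} g(z) = \frac{3 i \left(3 - 10 \omega\right) e^{- \frac{10 \omega}{3}}}{40} (pole of order 2)
  F(ω) = -2πi·ΣRes = \frac{3 \pi \left(3 - 10 \omega\right) e^{- \frac{10 \omega}{3}}}{20}

Case ω < 0 (upper half-plane, counterclockwise contour ⇒ F(ω) = +2πi·ΣRes):
  Res_{z = \frac{10 i}{3}} g(z) = \frac{3 i \left(- 10 \omega - 3\right) e^{\frac{10 \omega}{3}}}{40} (pole of order 2)
  F(ω) = 2πi·ΣRes = \frac{3 \pi \left(10 \omega + 3\right) e^{\frac{10 \omega}{3}}}{20}

Both cases combine into a single formula in |ω|:

F(ω) = \frac{3 \pi \left(3 - 10 \left|{\omega}\right|\right) e^{- \frac{10 \left|{\omega}\right|}{3}}}{20}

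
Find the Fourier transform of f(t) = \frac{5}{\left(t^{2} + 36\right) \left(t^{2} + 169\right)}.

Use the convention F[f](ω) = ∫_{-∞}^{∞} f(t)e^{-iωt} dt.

F(ω) = \frac{5 \pi \left(13 e^{7 \left|{\omega}\right|} - 6\right) e^{- 13 \left|{\omega}\right|}}{10374}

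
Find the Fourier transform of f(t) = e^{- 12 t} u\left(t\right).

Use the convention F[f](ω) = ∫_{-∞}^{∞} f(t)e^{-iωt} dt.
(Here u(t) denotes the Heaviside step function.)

F(ω) = \frac{1}{i \omega + 12}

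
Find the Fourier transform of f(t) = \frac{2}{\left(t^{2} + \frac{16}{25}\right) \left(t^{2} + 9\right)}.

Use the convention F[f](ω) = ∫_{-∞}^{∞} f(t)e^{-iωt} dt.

F(ω) = - \frac{50 \pi e^{- 3 \left|{\omega}\right|}}{627} + \frac{125 \pi e^{- \frac{4 \left|{\omega}\right|}{5}}}{418}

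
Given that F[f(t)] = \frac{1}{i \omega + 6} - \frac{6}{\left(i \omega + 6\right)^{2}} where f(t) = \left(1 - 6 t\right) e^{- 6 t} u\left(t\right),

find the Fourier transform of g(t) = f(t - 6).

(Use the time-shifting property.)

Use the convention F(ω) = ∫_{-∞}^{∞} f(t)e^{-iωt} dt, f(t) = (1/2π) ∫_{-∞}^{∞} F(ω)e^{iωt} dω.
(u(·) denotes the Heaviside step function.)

F[g](ω) = \frac{i \omega e^{- 6 i \omega}}{- \omega^{2} + 12 i \omega + 36}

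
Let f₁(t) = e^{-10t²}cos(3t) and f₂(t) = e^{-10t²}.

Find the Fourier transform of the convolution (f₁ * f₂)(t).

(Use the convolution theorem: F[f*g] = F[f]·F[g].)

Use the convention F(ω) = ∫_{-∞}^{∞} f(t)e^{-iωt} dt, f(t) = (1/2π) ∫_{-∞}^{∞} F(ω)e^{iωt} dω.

F[f₁*f₂](ω) = \frac{\pi \left(e^{\frac{3 \omega}{10}} + 1\right) e^{- \frac{\omega^{2}}{20} - \frac{3 \omega}{20} - \frac{9}{40}}}{20}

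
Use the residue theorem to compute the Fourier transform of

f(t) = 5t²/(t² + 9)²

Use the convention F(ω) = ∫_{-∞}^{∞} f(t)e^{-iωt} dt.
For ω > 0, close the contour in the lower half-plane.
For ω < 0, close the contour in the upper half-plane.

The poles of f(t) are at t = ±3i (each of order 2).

Let g(z) = f(z)e^{-iωz}; for large |z| the factor e^{-iωz} decays in the lower half-plane when ω > 0 and in the upper half-plane when ω < 0.

Case ω > 0 (lower half-plane, clockwise contour ⇒ F(ω) = -2πi·ΣRes):
  Res_{z = - 3 i} g(z) = \frac{5 i \left(1 - 3 \omega\right) e^{- 3 \omega}}{12} (pole of order 2)
  F(ω) = -2πi·ΣRes = \frac{5 \pi \left(1 - 3 \omega\right) e^{- 3 \omega}}{6}

Case ω < 0 (upper half-plane, counterclockwise contour ⇒ F(ω) = +2πi·ΣRes):
  Res_{z = 3 i} g(z) = \frac{5 i \left(- 3 \omega - 1\right) e^{3 \omega}}{12} (pole of order 2)
  F(ω) = 2πi·ΣRes = \frac{5 \pi \left(3 \omega + 1\right) e^{3 \omega}}{6}

Both cases combine into a single formula in |ω|:

F(ω) = \frac{5 \pi \left(1 - 3 \left|{\omega}\right|\right) e^{- 3 \left|{\omega}\right|}}{6}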